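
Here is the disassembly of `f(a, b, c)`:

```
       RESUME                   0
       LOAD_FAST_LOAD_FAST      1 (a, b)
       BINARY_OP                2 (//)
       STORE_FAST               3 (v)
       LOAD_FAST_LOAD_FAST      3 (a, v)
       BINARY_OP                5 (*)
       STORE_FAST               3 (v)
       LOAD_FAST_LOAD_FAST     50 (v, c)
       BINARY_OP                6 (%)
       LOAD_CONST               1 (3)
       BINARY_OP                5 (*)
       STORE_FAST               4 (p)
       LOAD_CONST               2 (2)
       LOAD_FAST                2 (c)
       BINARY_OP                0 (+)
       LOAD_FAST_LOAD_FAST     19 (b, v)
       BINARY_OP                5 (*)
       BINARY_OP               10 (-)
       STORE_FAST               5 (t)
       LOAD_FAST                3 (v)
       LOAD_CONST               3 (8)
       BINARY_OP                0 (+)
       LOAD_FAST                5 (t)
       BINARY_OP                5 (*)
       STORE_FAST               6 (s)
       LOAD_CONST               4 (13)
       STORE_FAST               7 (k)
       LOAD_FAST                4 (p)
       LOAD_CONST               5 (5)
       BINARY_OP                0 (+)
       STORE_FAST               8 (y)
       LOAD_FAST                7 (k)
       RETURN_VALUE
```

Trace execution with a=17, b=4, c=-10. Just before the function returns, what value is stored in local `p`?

LOAD_FAST_LOAD_FAST a,b → push 17,4. Stack: [17, 4]
BINARY_OP // → 17 // 4 = 4. Stack: [4]
STORE_FAST v → v=4. Stack: []
LOAD_FAST_LOAD_FAST a,v → push 17,4. Stack: [17, 4]
BINARY_OP * → 17 * 4 = 68. Stack: [68]
STORE_FAST v → v=68. Stack: []
LOAD_FAST_LOAD_FAST v,c → push 68,-10. Stack: [68, -10]
BINARY_OP % → 68 % -10 = -2. Stack: [-2]
LOAD_CONST → push 3. Stack: [-2, 3]
BINARY_OP * → -2 * 3 = -6. Stack: [-6]
STORE_FAST p → p=-6. Stack: []
LOAD_CONST → push 2. Stack: [2]
LOAD_FAST c → push -10. Stack: [2, -10]
BINARY_OP + → 2 + -10 = -8. Stack: [-8]
LOAD_FAST_LOAD_FAST b,v → push 4,68. Stack: [-8, 4, 68]
BINARY_OP * → 4 * 68 = 272. Stack: [-8, 272]
BINARY_OP - → -8 - 272 = -280. Stack: [-280]
STORE_FAST t → t=-280. Stack: []
LOAD_FAST v → push 68. Stack: [68]
LOAD_CONST → push 8. Stack: [68, 8]
BINARY_OP + → 68 + 8 = 76. Stack: [76]
LOAD_FAST t → push -280. Stack: [76, -280]
BINARY_OP * → 76 * -280 = -21280. Stack: [-21280]
STORE_FAST s → s=-21280. Stack: []
LOAD_CONST → push 13. Stack: [13]
STORE_FAST k → k=13. Stack: []
LOAD_FAST p → push -6. Stack: [-6]
LOAD_CONST → push 5. Stack: [-6, 5]
BINARY_OP + → -6 + 5 = -1. Stack: [-1]
STORE_FAST y → y=-1. Stack: []
LOAD_FAST k → push 13. Stack: [13]
RETURN_VALUE → return 13.

-6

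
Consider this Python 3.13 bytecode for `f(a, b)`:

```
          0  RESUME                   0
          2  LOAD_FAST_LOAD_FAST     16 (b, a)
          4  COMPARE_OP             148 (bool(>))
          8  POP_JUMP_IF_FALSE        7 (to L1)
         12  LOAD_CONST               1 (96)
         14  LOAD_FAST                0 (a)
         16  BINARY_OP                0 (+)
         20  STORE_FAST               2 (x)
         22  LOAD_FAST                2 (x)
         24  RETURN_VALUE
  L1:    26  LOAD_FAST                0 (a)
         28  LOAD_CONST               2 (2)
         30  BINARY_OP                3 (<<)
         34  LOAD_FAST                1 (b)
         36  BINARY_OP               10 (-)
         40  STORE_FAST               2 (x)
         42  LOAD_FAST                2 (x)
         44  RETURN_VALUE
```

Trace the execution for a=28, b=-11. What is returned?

LOAD_FAST_LOAD_FAST b,a → push -11,28. Stack: [-11, 28]
COMPARE_OP bool(>) → -11 vs 28 = False. Stack: [False]
POP_JUMP_IF_FALSE → pop False; jump. Stack: []
LOAD_FAST a → push 28. Stack: [28]
LOAD_CONST → push 2. Stack: [28, 2]
BINARY_OP << → 28 << 2 = 112. Stack: [112]
LOAD_FAST b → push -11. Stack: [112, -11]
BINARY_OP - → 112 - -11 = 123. Stack: [123]
STORE_FAST x → x=123. Stack: []
LOAD_FAST x → push 123. Stack: [123]
RETURN_VALUE → return 123.

123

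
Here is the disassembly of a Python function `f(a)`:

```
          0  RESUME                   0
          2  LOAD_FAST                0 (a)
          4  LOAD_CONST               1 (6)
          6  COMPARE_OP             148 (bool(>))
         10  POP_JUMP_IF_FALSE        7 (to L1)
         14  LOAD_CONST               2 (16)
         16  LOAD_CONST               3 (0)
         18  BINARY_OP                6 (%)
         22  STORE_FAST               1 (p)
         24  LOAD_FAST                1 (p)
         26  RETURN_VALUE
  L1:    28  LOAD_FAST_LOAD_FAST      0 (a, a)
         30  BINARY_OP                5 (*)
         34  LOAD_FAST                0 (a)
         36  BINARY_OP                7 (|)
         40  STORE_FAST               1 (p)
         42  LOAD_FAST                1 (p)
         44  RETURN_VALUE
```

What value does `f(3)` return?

11

LOAD_FAST a → push 3. Stack: [3]
LOAD_CONST → push 6. Stack: [3, 6]
COMPARE_OP bool(>) → 3 vs 6 = False. Stack: [False]
POP_JUMP_IF_FALSE → pop False; jump. Stack: []
LOAD_FAST_LOAD_FAST a,a → push 3,3. Stack: [3, 3]
BINARY_OP * → 3 * 3 = 9. Stack: [9]
LOAD_FAST a → push 3. Stack: [9, 3]
BINARY_OP | → 9 | 3 = 11. Stack: [11]
STORE_FAST p → p=11. Stack: []
LOAD_FAST p → push 11. Stack: [11]
RETURN_VALUE → return 11.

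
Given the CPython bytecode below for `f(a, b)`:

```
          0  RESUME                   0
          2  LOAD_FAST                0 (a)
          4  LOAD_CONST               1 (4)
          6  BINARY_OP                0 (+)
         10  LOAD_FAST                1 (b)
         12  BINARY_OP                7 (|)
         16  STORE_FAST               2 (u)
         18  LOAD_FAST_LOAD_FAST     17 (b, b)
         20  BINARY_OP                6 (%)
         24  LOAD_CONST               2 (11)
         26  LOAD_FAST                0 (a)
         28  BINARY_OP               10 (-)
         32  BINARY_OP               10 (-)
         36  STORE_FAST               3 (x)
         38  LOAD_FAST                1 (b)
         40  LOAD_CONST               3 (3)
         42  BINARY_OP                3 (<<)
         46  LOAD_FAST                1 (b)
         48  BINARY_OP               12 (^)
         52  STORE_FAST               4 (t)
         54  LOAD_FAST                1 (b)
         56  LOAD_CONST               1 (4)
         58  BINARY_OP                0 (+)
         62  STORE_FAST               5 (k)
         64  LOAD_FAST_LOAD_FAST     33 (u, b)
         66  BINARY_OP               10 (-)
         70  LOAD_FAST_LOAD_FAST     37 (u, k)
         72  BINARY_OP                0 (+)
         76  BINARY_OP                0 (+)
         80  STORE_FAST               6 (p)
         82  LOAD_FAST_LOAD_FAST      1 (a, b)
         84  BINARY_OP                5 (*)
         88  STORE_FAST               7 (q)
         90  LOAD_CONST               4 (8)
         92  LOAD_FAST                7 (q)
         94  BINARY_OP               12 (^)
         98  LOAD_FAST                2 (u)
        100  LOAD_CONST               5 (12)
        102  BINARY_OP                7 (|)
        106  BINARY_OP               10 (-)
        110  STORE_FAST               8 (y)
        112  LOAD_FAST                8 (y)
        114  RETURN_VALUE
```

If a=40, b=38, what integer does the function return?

1482

LOAD_FAST a → push 40. Stack: [40]
LOAD_CONST → push 4. Stack: [40, 4]
BINARY_OP + → 40 + 4 = 44. Stack: [44]
LOAD_FAST b → push 38. Stack: [44, 38]
BINARY_OP | → 44 | 38 = 46. Stack: [46]
STORE_FAST u → u=46. Stack: []
LOAD_FAST_LOAD_FAST b,b → push 38,38. Stack: [38, 38]
BINARY_OP % → 38 % 38 = 0. Stack: [0]
LOAD_CONST → push 11. Stack: [0, 11]
LOAD_FAST a → push 40. Stack: [0, 11, 40]
BINARY_OP - → 11 - 40 = -29. Stack: [0, -29]
BINARY_OP - → 0 - -29 = 29. Stack: [29]
STORE_FAST x → x=29. Stack: []
LOAD_FAST b → push 38. Stack: [38]
LOAD_CONST → push 3. Stack: [38, 3]
BINARY_OP << → 38 << 3 = 304. Stack: [304]
LOAD_FAST b → push 38. Stack: [304, 38]
BINARY_OP ^ → 304 ^ 38 = 278. Stack: [278]
STORE_FAST t → t=278. Stack: []
LOAD_FAST b → push 38. Stack: [38]
LOAD_CONST → push 4. Stack: [38, 4]
BINARY_OP + → 38 + 4 = 42. Stack: [42]
STORE_FAST k → k=42. Stack: []
LOAD_FAST_LOAD_FAST u,b → push 46,38. Stack: [46, 38]
BINARY_OP - → 46 - 38 = 8. Stack: [8]
LOAD_FAST_LOAD_FAST u,k → push 46,42. Stack: [8, 46, 42]
BINARY_OP + → 46 + 42 = 88. Stack: [8, 88]
BINARY_OP + → 8 + 88 = 96. Stack: [96]
STORE_FAST p → p=96. Stack: []
LOAD_FAST_LOAD_FAST a,b → push 40,38. Stack: [40, 38]
BINARY_OP * → 40 * 38 = 1520. Stack: [1520]
STORE_FAST q → q=1520. Stack: []
LOAD_CONST → push 8. Stack: [8]
LOAD_FAST q → push 1520. Stack: [8, 1520]
BINARY_OP ^ → 8 ^ 1520 = 1528. Stack: [1528]
LOAD_FAST u → push 46. Stack: [1528, 46]
LOAD_CONST → push 12. Stack: [1528, 46, 12]
BINARY_OP | → 46 | 12 = 46. Stack: [1528, 46]
BINARY_OP - → 1528 - 46 = 1482. Stack: [1482]
STORE_FAST y → y=1482. Stack: []
LOAD_FAST y → push 1482. Stack: [1482]
RETURN_VALUE → return 1482.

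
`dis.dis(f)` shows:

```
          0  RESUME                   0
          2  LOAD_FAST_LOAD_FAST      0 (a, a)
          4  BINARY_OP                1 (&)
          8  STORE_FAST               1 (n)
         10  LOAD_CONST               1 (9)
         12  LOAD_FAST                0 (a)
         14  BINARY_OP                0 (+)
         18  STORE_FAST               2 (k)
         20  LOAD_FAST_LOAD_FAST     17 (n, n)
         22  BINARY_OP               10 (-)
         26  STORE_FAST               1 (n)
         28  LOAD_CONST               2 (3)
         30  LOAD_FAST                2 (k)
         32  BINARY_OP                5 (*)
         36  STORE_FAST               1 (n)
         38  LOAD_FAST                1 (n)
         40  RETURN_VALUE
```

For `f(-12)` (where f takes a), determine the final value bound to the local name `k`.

LOAD_FAST_LOAD_FAST a,a → push -12,-12. Stack: [-12, -12]
BINARY_OP & → -12 & -12 = -12. Stack: [-12]
STORE_FAST n → n=-12. Stack: []
LOAD_CONST → push 9. Stack: [9]
LOAD_FAST a → push -12. Stack: [9, -12]
BINARY_OP + → 9 + -12 = -3. Stack: [-3]
STORE_FAST k → k=-3. Stack: []
LOAD_FAST_LOAD_FAST n,n → push -12,-12. Stack: [-12, -12]
BINARY_OP - → -12 - -12 = 0. Stack: [0]
STORE_FAST n → n=0. Stack: []
LOAD_CONST → push 3. Stack: [3]
LOAD_FAST k → push -3. Stack: [3, -3]
BINARY_OP * → 3 * -3 = -9. Stack: [-9]
STORE_FAST n → n=-9. Stack: []
LOAD_FAST n → push -9. Stack: [-9]
RETURN_VALUE → return -9.

-3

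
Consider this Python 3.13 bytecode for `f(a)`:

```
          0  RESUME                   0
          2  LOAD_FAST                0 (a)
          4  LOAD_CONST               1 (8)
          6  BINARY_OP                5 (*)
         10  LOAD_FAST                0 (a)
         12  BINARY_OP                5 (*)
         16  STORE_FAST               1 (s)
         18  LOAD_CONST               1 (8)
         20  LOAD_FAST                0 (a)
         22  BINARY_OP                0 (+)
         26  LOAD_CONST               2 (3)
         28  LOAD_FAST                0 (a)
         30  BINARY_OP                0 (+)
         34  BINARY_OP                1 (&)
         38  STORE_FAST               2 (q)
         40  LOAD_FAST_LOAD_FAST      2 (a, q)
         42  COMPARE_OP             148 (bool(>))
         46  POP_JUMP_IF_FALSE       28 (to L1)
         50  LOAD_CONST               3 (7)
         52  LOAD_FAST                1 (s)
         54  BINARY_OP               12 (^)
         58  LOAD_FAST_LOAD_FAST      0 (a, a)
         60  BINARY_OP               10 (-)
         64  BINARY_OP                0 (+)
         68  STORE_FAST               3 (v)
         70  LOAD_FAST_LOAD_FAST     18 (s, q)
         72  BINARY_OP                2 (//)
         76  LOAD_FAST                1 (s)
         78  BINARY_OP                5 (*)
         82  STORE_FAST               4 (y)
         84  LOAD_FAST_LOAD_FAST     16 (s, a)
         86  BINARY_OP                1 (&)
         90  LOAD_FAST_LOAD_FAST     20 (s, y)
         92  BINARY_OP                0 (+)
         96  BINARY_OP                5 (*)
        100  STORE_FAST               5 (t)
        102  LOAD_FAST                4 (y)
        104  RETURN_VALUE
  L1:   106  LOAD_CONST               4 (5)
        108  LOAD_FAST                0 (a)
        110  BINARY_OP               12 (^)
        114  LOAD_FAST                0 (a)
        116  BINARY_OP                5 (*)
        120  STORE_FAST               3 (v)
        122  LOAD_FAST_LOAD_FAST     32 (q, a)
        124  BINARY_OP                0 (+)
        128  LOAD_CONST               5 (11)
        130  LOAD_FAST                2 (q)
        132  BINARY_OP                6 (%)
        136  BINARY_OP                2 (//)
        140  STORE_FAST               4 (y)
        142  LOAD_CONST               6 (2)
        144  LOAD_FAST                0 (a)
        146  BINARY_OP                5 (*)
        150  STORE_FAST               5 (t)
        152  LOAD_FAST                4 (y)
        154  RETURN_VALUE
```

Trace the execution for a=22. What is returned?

4

LOAD_FAST a → push 22. Stack: [22]
LOAD_CONST → push 8. Stack: [22, 8]
BINARY_OP * → 22 * 8 = 176. Stack: [176]
LOAD_FAST a → push 22. Stack: [176, 22]
BINARY_OP * → 176 * 22 = 3872. Stack: [3872]
STORE_FAST s → s=3872. Stack: []
LOAD_CONST → push 8. Stack: [8]
LOAD_FAST a → push 22. Stack: [8, 22]
BINARY_OP + → 8 + 22 = 30. Stack: [30]
LOAD_CONST → push 3. Stack: [30, 3]
LOAD_FAST a → push 22. Stack: [30, 3, 22]
BINARY_OP + → 3 + 22 = 25. Stack: [30, 25]
BINARY_OP & → 30 & 25 = 24. Stack: [24]
STORE_FAST q → q=24. Stack: []
LOAD_FAST_LOAD_FAST a,q → push 22,24. Stack: [22, 24]
COMPARE_OP bool(>) → 22 vs 24 = False. Stack: [False]
POP_JUMP_IF_FALSE → pop False; jump. Stack: []
LOAD_CONST → push 5. Stack: [5]
LOAD_FAST a → push 22. Stack: [5, 22]
BINARY_OP ^ → 5 ^ 22 = 19. Stack: [19]
LOAD_FAST a → push 22. Stack: [19, 22]
BINARY_OP * → 19 * 22 = 418. Stack: [418]
STORE_FAST v → v=418. Stack: []
LOAD_FAST_LOAD_FAST q,a → push 24,22. Stack: [24, 22]
BINARY_OP + → 24 + 22 = 46. Stack: [46]
LOAD_CONST → push 11. Stack: [46, 11]
LOAD_FAST q → push 24. Stack: [46, 11, 24]
BINARY_OP % → 11 % 24 = 11. Stack: [46, 11]
BINARY_OP // → 46 // 11 = 4. Stack: [4]
STORE_FAST y → y=4. Stack: []
LOAD_CONST → push 2. Stack: [2]
LOAD_FAST a → push 22. Stack: [2, 22]
BINARY_OP * → 2 * 22 = 44. Stack: [44]
STORE_FAST t → t=44. Stack: []
LOAD_FAST y → push 4. Stack: [4]
RETURN_VALUE → return 4.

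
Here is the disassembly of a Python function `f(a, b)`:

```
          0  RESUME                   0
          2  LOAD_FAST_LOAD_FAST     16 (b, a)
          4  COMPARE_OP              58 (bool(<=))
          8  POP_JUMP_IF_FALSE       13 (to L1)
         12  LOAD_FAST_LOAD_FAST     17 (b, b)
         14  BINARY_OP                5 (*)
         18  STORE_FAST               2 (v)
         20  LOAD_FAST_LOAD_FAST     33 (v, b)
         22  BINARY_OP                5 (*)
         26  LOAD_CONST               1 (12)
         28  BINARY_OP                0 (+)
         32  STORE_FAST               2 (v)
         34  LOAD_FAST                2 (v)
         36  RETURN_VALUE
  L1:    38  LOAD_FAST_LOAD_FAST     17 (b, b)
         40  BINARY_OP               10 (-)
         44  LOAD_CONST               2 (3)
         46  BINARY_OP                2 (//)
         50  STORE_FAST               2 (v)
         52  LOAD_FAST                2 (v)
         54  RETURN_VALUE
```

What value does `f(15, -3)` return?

-15

LOAD_FAST_LOAD_FAST b,a → push -3,15. Stack: [-3, 15]
COMPARE_OP bool(<=) → -3 vs 15 = True. Stack: [True]
POP_JUMP_IF_FALSE → pop True; no jump. Stack: []
LOAD_FAST_LOAD_FAST b,b → push -3,-3. Stack: [-3, -3]
BINARY_OP * → -3 * -3 = 9. Stack: [9]
STORE_FAST v → v=9. Stack: []
LOAD_FAST_LOAD_FAST v,b → push 9,-3. Stack: [9, -3]
BINARY_OP * → 9 * -3 = -27. Stack: [-27]
LOAD_CONST → push 12. Stack: [-27, 12]
BINARY_OP + → -27 + 12 = -15. Stack: [-15]
STORE_FAST v → v=-15. Stack: []
LOAD_FAST v → push -15. Stack: [-15]
RETURN_VALUE → return -15.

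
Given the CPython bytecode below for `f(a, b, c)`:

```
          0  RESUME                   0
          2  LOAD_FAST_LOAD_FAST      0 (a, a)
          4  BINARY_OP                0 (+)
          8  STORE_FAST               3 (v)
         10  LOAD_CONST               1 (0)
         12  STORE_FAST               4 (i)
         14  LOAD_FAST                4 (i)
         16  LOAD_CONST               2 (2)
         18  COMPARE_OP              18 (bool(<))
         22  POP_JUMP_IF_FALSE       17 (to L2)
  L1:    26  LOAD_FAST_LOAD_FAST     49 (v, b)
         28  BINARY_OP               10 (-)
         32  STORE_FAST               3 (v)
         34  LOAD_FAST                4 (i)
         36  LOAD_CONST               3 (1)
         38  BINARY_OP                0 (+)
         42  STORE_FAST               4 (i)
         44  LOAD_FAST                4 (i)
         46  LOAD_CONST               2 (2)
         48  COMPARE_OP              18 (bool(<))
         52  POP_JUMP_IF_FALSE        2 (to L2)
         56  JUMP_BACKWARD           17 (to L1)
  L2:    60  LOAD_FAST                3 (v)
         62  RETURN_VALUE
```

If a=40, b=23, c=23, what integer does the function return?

LOAD_FAST_LOAD_FAST a,a → push 40,40. Stack: [40, 40]
BINARY_OP + → 40 + 40 = 80. Stack: [80]
STORE_FAST v → v=80. Stack: []
LOAD_CONST → push 0. Stack: [0]
STORE_FAST i → i=0. Stack: []
LOAD_FAST i → push 0. Stack: [0]
LOAD_CONST → push 2. Stack: [0, 2]
COMPARE_OP bool(<) → 0 vs 2 = True. Stack: [True]
POP_JUMP_IF_FALSE → pop True; no jump. Stack: []
LOAD_FAST_LOAD_FAST v,b → push 80,23. Stack: [80, 23]
BINARY_OP - → 80 - 23 = 57. Stack: [57]
STORE_FAST v → v=57. Stack: []
LOAD_FAST i → push 0. Stack: [0]
LOAD_CONST → push 1. Stack: [0, 1]
BINARY_OP + → 0 + 1 = 1. Stack: [1]
STORE_FAST i → i=1. Stack: []
LOAD_FAST i → push 1. Stack: [1]
LOAD_CONST → push 2. Stack: [1, 2]
COMPARE_OP bool(<) → 1 vs 2 = True. Stack: [True]
POP_JUMP_IF_FALSE → pop True; no jump. Stack: []
LOAD_FAST_LOAD_FAST v,b → push 57,23. Stack: [57, 23]
BINARY_OP - → 57 - 23 = 34. Stack: [34]
STORE_FAST v → v=34. Stack: []
LOAD_FAST i → push 1. Stack: [1]
LOAD_CONST → push 1. Stack: [1, 1]
BINARY_OP + → 1 + 1 = 2. Stack: [2]
STORE_FAST i → i=2. Stack: []
LOAD_FAST i → push 2. Stack: [2]
LOAD_CONST → push 2. Stack: [2, 2]
COMPARE_OP bool(<) → 2 vs 2 = False. Stack: [False]
POP_JUMP_IF_FALSE → pop False; jump. Stack: []
LOAD_FAST v → push 34. Stack: [34]
RETURN_VALUE → return 34.

34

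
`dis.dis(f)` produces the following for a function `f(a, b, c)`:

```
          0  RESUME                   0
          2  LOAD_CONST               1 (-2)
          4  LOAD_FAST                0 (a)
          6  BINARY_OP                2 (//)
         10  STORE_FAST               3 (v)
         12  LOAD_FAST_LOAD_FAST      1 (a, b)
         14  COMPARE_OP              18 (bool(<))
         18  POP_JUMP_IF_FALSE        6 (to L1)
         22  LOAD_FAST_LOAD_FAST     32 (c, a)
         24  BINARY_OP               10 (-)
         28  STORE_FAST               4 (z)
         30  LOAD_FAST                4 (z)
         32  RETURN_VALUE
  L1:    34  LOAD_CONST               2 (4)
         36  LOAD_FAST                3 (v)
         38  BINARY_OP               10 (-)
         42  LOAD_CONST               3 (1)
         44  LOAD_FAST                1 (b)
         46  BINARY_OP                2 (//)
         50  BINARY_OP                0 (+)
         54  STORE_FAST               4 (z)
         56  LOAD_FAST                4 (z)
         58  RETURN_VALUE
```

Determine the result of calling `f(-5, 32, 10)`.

LOAD_CONST → push -2. Stack: [-2]
LOAD_FAST a → push -5. Stack: [-2, -5]
BINARY_OP // → -2 // -5 = 0. Stack: [0]
STORE_FAST v → v=0. Stack: []
LOAD_FAST_LOAD_FAST a,b → push -5,32. Stack: [-5, 32]
COMPARE_OP bool(<) → -5 vs 32 = True. Stack: [True]
POP_JUMP_IF_FALSE → pop True; no jump. Stack: []
LOAD_FAST_LOAD_FAST c,a → push 10,-5. Stack: [10, -5]
BINARY_OP - → 10 - -5 = 15. Stack: [15]
STORE_FAST z → z=15. Stack: []
LOAD_FAST z → push 15. Stack: [15]
RETURN_VALUE → return 15.

15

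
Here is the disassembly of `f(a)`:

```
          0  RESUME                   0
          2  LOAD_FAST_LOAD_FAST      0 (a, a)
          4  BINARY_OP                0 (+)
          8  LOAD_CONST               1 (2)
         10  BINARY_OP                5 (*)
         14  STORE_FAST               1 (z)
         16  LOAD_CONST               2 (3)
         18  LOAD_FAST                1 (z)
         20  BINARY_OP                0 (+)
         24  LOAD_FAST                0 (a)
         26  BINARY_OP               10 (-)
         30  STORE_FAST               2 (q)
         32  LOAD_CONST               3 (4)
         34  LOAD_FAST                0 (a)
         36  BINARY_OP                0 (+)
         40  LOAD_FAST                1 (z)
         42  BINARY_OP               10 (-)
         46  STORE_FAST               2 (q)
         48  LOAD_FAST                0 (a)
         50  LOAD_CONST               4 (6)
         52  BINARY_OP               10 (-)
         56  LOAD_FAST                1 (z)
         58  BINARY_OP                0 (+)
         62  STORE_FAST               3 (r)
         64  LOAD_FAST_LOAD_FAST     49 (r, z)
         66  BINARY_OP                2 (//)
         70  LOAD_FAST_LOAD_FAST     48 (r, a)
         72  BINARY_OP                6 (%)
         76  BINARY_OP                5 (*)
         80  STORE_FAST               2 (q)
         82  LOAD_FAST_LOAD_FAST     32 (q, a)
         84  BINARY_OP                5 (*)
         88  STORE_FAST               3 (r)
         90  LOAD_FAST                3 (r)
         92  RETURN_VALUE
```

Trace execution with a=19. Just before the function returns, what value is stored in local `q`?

13

LOAD_FAST_LOAD_FAST a,a → push 19,19. Stack: [19, 19]
BINARY_OP + → 19 + 19 = 38. Stack: [38]
LOAD_CONST → push 2. Stack: [38, 2]
BINARY_OP * → 38 * 2 = 76. Stack: [76]
STORE_FAST z → z=76. Stack: []
LOAD_CONST → push 3. Stack: [3]
LOAD_FAST z → push 76. Stack: [3, 76]
BINARY_OP + → 3 + 76 = 79. Stack: [79]
LOAD_FAST a → push 19. Stack: [79, 19]
BINARY_OP - → 79 - 19 = 60. Stack: [60]
STORE_FAST q → q=60. Stack: []
LOAD_CONST → push 4. Stack: [4]
LOAD_FAST a → push 19. Stack: [4, 19]
BINARY_OP + → 4 + 19 = 23. Stack: [23]
LOAD_FAST z → push 76. Stack: [23, 76]
BINARY_OP - → 23 - 76 = -53. Stack: [-53]
STORE_FAST q → q=-53. Stack: []
LOAD_FAST a → push 19. Stack: [19]
LOAD_CONST → push 6. Stack: [19, 6]
BINARY_OP - → 19 - 6 = 13. Stack: [13]
LOAD_FAST z → push 76. Stack: [13, 76]
BINARY_OP + → 13 + 76 = 89. Stack: [89]
STORE_FAST r → r=89. Stack: []
LOAD_FAST_LOAD_FAST r,z → push 89,76. Stack: [89, 76]
BINARY_OP // → 89 // 76 = 1. Stack: [1]
LOAD_FAST_LOAD_FAST r,a → push 89,19. Stack: [1, 89, 19]
BINARY_OP % → 89 % 19 = 13. Stack: [1, 13]
BINARY_OP * → 1 * 13 = 13. Stack: [13]
STORE_FAST q → q=13. Stack: []
LOAD_FAST_LOAD_FAST q,a → push 13,19. Stack: [13, 19]
BINARY_OP * → 13 * 19 = 247. Stack: [247]
STORE_FAST r → r=247. Stack: []
LOAD_FAST r → push 247. Stack: [247]
RETURN_VALUE → return 247.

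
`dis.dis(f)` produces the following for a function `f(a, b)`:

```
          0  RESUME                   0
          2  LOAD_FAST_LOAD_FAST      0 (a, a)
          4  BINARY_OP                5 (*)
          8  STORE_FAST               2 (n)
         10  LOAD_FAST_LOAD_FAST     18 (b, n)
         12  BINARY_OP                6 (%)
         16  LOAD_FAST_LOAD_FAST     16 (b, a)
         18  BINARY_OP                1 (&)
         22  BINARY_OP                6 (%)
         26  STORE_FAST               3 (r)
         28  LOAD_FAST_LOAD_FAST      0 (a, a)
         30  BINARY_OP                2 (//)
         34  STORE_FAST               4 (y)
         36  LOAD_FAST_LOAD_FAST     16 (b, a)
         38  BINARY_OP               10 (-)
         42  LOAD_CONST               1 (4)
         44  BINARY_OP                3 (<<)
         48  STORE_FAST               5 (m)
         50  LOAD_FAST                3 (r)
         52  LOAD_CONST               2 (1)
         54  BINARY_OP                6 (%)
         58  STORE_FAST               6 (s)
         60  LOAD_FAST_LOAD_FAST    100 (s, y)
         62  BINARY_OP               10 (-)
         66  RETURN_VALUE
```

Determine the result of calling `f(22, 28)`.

-1

LOAD_FAST_LOAD_FAST a,a → push 22,22. Stack: [22, 22]
BINARY_OP * → 22 * 22 = 484. Stack: [484]
STORE_FAST n → n=484. Stack: []
LOAD_FAST_LOAD_FAST b,n → push 28,484. Stack: [28, 484]
BINARY_OP % → 28 % 484 = 28. Stack: [28]
LOAD_FAST_LOAD_FAST b,a → push 28,22. Stack: [28, 28, 22]
BINARY_OP & → 28 & 22 = 20. Stack: [28, 20]
BINARY_OP % → 28 % 20 = 8. Stack: [8]
STORE_FAST r → r=8. Stack: []
LOAD_FAST_LOAD_FAST a,a → push 22,22. Stack: [22, 22]
BINARY_OP // → 22 // 22 = 1. Stack: [1]
STORE_FAST y → y=1. Stack: []
LOAD_FAST_LOAD_FAST b,a → push 28,22. Stack: [28, 22]
BINARY_OP - → 28 - 22 = 6. Stack: [6]
LOAD_CONST → push 4. Stack: [6, 4]
BINARY_OP << → 6 << 4 = 96. Stack: [96]
STORE_FAST m → m=96. Stack: []
LOAD_FAST r → push 8. Stack: [8]
LOAD_CONST → push 1. Stack: [8, 1]
BINARY_OP % → 8 % 1 = 0. Stack: [0]
STORE_FAST s → s=0. Stack: []
LOAD_FAST_LOAD_FAST s,y → push 0,1. Stack: [0, 1]
BINARY_OP - → 0 - 1 = -1. Stack: [-1]
RETURN_VALUE → return -1.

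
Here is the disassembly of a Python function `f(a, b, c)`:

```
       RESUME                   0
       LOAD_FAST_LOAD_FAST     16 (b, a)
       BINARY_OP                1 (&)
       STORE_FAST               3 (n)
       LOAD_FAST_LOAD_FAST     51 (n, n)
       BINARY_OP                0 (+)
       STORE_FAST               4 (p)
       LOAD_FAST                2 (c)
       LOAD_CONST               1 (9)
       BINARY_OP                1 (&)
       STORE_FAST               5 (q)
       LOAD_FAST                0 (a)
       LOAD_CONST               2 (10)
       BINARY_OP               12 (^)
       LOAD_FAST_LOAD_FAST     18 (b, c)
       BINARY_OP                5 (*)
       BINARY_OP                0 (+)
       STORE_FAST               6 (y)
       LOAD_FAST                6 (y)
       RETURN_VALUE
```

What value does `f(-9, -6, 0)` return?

-3

LOAD_FAST_LOAD_FAST b,a → push -6,-9. Stack: [-6, -9]
BINARY_OP & → -6 & -9 = -14. Stack: [-14]
STORE_FAST n → n=-14. Stack: []
LOAD_FAST_LOAD_FAST n,n → push -14,-14. Stack: [-14, -14]
BINARY_OP + → -14 + -14 = -28. Stack: [-28]
STORE_FAST p → p=-28. Stack: []
LOAD_FAST c → push 0. Stack: [0]
LOAD_CONST → push 9. Stack: [0, 9]
BINARY_OP & → 0 & 9 = 0. Stack: [0]
STORE_FAST q → q=0. Stack: []
LOAD_FAST a → push -9. Stack: [-9]
LOAD_CONST → push 10. Stack: [-9, 10]
BINARY_OP ^ → -9 ^ 10 = -3. Stack: [-3]
LOAD_FAST_LOAD_FAST b,c → push -6,0. Stack: [-3, -6, 0]
BINARY_OP * → -6 * 0 = 0. Stack: [-3, 0]
BINARY_OP + → -3 + 0 = -3. Stack: [-3]
STORE_FAST y → y=-3. Stack: []
LOAD_FAST y → push -3. Stack: [-3]
RETURN_VALUE → return -3.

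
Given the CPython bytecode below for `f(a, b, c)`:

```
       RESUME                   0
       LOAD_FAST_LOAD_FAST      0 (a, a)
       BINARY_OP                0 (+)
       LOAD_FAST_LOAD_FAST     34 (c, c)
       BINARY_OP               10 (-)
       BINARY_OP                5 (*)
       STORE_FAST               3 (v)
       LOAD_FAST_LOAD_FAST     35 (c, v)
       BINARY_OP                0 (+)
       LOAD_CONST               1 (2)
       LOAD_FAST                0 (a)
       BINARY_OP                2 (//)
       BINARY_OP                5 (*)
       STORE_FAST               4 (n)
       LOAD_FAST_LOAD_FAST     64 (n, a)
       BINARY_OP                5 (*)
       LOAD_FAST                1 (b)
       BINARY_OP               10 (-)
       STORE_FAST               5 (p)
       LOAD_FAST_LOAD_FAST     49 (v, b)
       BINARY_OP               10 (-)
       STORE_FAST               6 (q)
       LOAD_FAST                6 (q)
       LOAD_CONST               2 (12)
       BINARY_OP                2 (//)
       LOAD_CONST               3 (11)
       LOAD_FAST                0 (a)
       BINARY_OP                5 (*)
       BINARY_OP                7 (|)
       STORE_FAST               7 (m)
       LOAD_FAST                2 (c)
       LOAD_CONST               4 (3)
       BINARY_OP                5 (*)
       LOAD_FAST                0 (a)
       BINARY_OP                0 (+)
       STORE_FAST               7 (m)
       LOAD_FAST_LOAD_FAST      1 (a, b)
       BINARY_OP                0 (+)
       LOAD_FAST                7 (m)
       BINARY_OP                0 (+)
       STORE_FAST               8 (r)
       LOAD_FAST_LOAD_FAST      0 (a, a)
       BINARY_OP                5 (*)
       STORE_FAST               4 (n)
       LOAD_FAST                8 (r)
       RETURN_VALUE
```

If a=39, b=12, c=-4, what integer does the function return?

LOAD_FAST_LOAD_FAST a,a → push 39,39. Stack: [39, 39]
BINARY_OP + → 39 + 39 = 78. Stack: [78]
LOAD_FAST_LOAD_FAST c,c → push -4,-4. Stack: [78, -4, -4]
BINARY_OP - → -4 - -4 = 0. Stack: [78, 0]
BINARY_OP * → 78 * 0 = 0. Stack: [0]
STORE_FAST v → v=0. Stack: []
LOAD_FAST_LOAD_FAST c,v → push -4,0. Stack: [-4, 0]
BINARY_OP + → -4 + 0 = -4. Stack: [-4]
LOAD_CONST → push 2. Stack: [-4, 2]
LOAD_FAST a → push 39. Stack: [-4, 2, 39]
BINARY_OP // → 2 // 39 = 0. Stack: [-4, 0]
BINARY_OP * → -4 * 0 = 0. Stack: [0]
STORE_FAST n → n=0. Stack: []
LOAD_FAST_LOAD_FAST n,a → push 0,39. Stack: [0, 39]
BINARY_OP * → 0 * 39 = 0. Stack: [0]
LOAD_FAST b → push 12. Stack: [0, 12]
BINARY_OP - → 0 - 12 = -12. Stack: [-12]
STORE_FAST p → p=-12. Stack: []
LOAD_FAST_LOAD_FAST v,b → push 0,12. Stack: [0, 12]
BINARY_OP - → 0 - 12 = -12. Stack: [-12]
STORE_FAST q → q=-12. Stack: []
LOAD_FAST q → push -12. Stack: [-12]
LOAD_CONST → push 12. Stack: [-12, 12]
BINARY_OP // → -12 // 12 = -1. Stack: [-1]
LOAD_CONST → push 11. Stack: [-1, 11]
LOAD_FAST a → push 39. Stack: [-1, 11, 39]
BINARY_OP * → 11 * 39 = 429. Stack: [-1, 429]
BINARY_OP | → -1 | 429 = -1. Stack: [-1]
STORE_FAST m → m=-1. Stack: []
LOAD_FAST c → push -4. Stack: [-4]
LOAD_CONST → push 3. Stack: [-4, 3]
BINARY_OP * → -4 * 3 = -12. Stack: [-12]
LOAD_FAST a → push 39. Stack: [-12, 39]
BINARY_OP + → -12 + 39 = 27. Stack: [27]
STORE_FAST m → m=27. Stack: []
LOAD_FAST_LOAD_FAST a,b → push 39,12. Stack: [39, 12]
BINARY_OP + → 39 + 12 = 51. Stack: [51]
LOAD_FAST m → push 27. Stack: [51, 27]
BINARY_OP + → 51 + 27 = 78. Stack: [78]
STORE_FAST r → r=78. Stack: []
LOAD_FAST_LOAD_FAST a,a → push 39,39. Stack: [39, 39]
BINARY_OP * → 39 * 39 = 1521. Stack: [1521]
STORE_FAST n → n=1521. Stack: []
LOAD_FAST r → push 78. Stack: [78]
RETURN_VALUE → return 78.

78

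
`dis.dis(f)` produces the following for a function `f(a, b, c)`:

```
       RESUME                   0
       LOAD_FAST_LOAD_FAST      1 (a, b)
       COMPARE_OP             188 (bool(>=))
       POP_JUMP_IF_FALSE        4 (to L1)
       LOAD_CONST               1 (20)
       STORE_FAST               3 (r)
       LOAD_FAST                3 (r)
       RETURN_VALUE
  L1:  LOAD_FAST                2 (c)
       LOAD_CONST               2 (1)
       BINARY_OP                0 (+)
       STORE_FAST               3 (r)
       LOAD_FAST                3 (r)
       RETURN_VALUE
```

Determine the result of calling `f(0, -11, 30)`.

20

LOAD_FAST_LOAD_FAST a,b → push 0,-11. Stack: [0, -11]
COMPARE_OP bool(>=) → 0 vs -11 = True. Stack: [True]
POP_JUMP_IF_FALSE → pop True; no jump. Stack: []
LOAD_CONST → push 20. Stack: [20]
STORE_FAST r → r=20. Stack: []
LOAD_FAST r → push 20. Stack: [20]
RETURN_VALUE → return 20.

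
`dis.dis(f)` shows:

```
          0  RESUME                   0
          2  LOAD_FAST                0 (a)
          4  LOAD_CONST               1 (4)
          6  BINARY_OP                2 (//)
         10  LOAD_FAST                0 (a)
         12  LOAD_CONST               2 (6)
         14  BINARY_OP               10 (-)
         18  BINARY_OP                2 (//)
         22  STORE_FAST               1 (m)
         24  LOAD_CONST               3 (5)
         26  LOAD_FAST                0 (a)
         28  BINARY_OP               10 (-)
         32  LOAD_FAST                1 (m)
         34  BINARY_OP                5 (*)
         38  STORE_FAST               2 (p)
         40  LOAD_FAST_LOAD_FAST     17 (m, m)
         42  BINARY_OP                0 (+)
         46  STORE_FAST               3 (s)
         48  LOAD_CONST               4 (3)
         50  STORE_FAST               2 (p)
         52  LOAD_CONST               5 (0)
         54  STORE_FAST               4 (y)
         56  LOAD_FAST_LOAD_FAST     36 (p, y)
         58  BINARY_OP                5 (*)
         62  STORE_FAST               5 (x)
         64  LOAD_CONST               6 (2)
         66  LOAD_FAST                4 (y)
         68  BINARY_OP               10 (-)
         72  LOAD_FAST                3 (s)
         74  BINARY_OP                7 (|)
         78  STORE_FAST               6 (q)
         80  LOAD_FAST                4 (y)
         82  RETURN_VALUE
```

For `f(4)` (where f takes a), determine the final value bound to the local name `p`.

LOAD_FAST a → push 4. Stack: [4]
LOAD_CONST → push 4. Stack: [4, 4]
BINARY_OP // → 4 // 4 = 1. Stack: [1]
LOAD_FAST a → push 4. Stack: [1, 4]
LOAD_CONST → push 6. Stack: [1, 4, 6]
BINARY_OP - → 4 - 6 = -2. Stack: [1, -2]
BINARY_OP // → 1 // -2 = -1. Stack: [-1]
STORE_FAST m → m=-1. Stack: []
LOAD_CONST → push 5. Stack: [5]
LOAD_FAST a → push 4. Stack: [5, 4]
BINARY_OP - → 5 - 4 = 1. Stack: [1]
LOAD_FAST m → push -1. Stack: [1, -1]
BINARY_OP * → 1 * -1 = -1. Stack: [-1]
STORE_FAST p → p=-1. Stack: []
LOAD_FAST_LOAD_FAST m,m → push -1,-1. Stack: [-1, -1]
BINARY_OP + → -1 + -1 = -2. Stack: [-2]
STORE_FAST s → s=-2. Stack: []
LOAD_CONST → push 3. Stack: [3]
STORE_FAST p → p=3. Stack: []
LOAD_CONST → push 0. Stack: [0]
STORE_FAST y → y=0. Stack: []
LOAD_FAST_LOAD_FAST p,y → push 3,0. Stack: [3, 0]
BINARY_OP * → 3 * 0 = 0. Stack: [0]
STORE_FAST x → x=0. Stack: []
LOAD_CONST → push 2. Stack: [2]
LOAD_FAST y → push 0. Stack: [2, 0]
BINARY_OP - → 2 - 0 = 2. Stack: [2]
LOAD_FAST s → push -2. Stack: [2, -2]
BINARY_OP | → 2 | -2 = -2. Stack: [-2]
STORE_FAST q → q=-2. Stack: []
LOAD_FAST y → push 0. Stack: [0]
RETURN_VALUE → return 0.

3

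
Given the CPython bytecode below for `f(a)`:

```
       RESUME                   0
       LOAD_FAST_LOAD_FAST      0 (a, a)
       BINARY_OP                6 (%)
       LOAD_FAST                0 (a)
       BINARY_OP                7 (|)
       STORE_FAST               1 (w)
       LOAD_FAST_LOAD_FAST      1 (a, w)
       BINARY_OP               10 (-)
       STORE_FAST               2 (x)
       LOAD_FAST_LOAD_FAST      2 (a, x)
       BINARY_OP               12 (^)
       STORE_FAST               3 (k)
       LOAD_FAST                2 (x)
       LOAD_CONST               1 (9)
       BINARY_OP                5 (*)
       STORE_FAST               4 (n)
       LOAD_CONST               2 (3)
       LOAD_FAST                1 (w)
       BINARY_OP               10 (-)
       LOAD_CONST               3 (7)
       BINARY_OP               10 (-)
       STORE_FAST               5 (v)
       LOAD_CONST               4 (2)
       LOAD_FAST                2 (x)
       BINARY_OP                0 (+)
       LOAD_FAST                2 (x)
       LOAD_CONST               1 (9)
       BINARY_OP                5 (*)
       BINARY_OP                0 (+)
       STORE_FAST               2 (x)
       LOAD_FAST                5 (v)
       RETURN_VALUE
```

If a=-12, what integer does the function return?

LOAD_FAST_LOAD_FAST a,a → push -12,-12. Stack: [-12, -12]
BINARY_OP % → -12 % -12 = 0. Stack: [0]
LOAD_FAST a → push -12. Stack: [0, -12]
BINARY_OP | → 0 | -12 = -12. Stack: [-12]
STORE_FAST w → w=-12. Stack: []
LOAD_FAST_LOAD_FAST a,w → push -12,-12. Stack: [-12, -12]
BINARY_OP - → -12 - -12 = 0. Stack: [0]
STORE_FAST x → x=0. Stack: []
LOAD_FAST_LOAD_FAST a,x → push -12,0. Stack: [-12, 0]
BINARY_OP ^ → -12 ^ 0 = -12. Stack: [-12]
STORE_FAST k → k=-12. Stack: []
LOAD_FAST x → push 0. Stack: [0]
LOAD_CONST → push 9. Stack: [0, 9]
BINARY_OP * → 0 * 9 = 0. Stack: [0]
STORE_FAST n → n=0. Stack: []
LOAD_CONST → push 3. Stack: [3]
LOAD_FAST w → push -12. Stack: [3, -12]
BINARY_OP - → 3 - -12 = 15. Stack: [15]
LOAD_CONST → push 7. Stack: [15, 7]
BINARY_OP - → 15 - 7 = 8. Stack: [8]
STORE_FAST v → v=8. Stack: []
LOAD_CONST → push 2. Stack: [2]
LOAD_FAST x → push 0. Stack: [2, 0]
BINARY_OP + → 2 + 0 = 2. Stack: [2]
LOAD_FAST x → push 0. Stack: [2, 0]
LOAD_CONST → push 9. Stack: [2, 0, 9]
BINARY_OP * → 0 * 9 = 0. Stack: [2, 0]
BINARY_OP + → 2 + 0 = 2. Stack: [2]
STORE_FAST x → x=2. Stack: []
LOAD_FAST v → push 8. Stack: [8]
RETURN_VALUE → return 8.

8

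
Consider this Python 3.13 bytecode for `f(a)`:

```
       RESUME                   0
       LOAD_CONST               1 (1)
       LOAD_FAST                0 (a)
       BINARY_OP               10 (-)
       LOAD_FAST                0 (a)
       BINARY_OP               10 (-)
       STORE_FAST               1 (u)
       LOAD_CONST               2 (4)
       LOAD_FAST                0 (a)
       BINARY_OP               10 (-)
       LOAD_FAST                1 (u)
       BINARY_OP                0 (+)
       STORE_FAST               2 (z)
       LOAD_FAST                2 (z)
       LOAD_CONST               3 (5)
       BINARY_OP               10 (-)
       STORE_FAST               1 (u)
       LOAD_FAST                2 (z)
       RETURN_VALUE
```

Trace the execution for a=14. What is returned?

-37

LOAD_CONST → push 1. Stack: [1]
LOAD_FAST a → push 14. Stack: [1, 14]
BINARY_OP - → 1 - 14 = -13. Stack: [-13]
LOAD_FAST a → push 14. Stack: [-13, 14]
BINARY_OP - → -13 - 14 = -27. Stack: [-27]
STORE_FAST u → u=-27. Stack: []
LOAD_CONST → push 4. Stack: [4]
LOAD_FAST a → push 14. Stack: [4, 14]
BINARY_OP - → 4 - 14 = -10. Stack: [-10]
LOAD_FAST u → push -27. Stack: [-10, -27]
BINARY_OP + → -10 + -27 = -37. Stack: [-37]
STORE_FAST z → z=-37. Stack: []
LOAD_FAST z → push -37. Stack: [-37]
LOAD_CONST → push 5. Stack: [-37, 5]
BINARY_OP - → -37 - 5 = -42. Stack: [-42]
STORE_FAST u → u=-42. Stack: []
LOAD_FAST z → push -37. Stack: [-37]
RETURN_VALUE → return -37.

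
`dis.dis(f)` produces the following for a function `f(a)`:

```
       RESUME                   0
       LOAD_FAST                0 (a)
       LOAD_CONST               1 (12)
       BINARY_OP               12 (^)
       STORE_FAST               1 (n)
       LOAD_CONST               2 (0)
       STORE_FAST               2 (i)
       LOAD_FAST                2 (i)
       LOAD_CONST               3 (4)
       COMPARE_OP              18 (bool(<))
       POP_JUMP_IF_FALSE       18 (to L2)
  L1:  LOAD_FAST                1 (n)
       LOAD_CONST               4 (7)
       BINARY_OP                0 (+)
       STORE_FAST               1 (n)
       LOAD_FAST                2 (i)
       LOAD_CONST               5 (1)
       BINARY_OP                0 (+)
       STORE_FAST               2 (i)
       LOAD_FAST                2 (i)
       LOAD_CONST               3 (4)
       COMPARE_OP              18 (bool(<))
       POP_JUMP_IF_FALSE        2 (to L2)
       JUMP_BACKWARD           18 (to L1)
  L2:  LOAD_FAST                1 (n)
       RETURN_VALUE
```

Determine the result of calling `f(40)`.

64

LOAD_FAST a → push 40. Stack: [40]
LOAD_CONST → push 12. Stack: [40, 12]
BINARY_OP ^ → 40 ^ 12 = 36. Stack: [36]
STORE_FAST n → n=36. Stack: []
LOAD_CONST → push 0. Stack: [0]
STORE_FAST i → i=0. Stack: []
LOAD_FAST i → push 0. Stack: [0]
LOAD_CONST → push 4. Stack: [0, 4]
COMPARE_OP bool(<) → 0 vs 4 = True. Stack: [True]
POP_JUMP_IF_FALSE → pop True; no jump. Stack: []
LOAD_FAST n → push 36. Stack: [36]
LOAD_CONST → push 7. Stack: [36, 7]
BINARY_OP + → 36 + 7 = 43. Stack: [43]
STORE_FAST n → n=43. Stack: []
LOAD_FAST i → push 0. Stack: [0]
LOAD_CONST → push 1. Stack: [0, 1]
BINARY_OP + → 0 + 1 = 1. Stack: [1]
STORE_FAST i → i=1. Stack: []
LOAD_FAST i → push 1. Stack: [1]
LOAD_CONST → push 4. Stack: [1, 4]
COMPARE_OP bool(<) → 1 vs 4 = True. Stack: [True]
POP_JUMP_IF_FALSE → pop True; no jump. Stack: []
LOAD_FAST n → push 43. Stack: [43]
LOAD_CONST → push 7. Stack: [43, 7]
BINARY_OP + → 43 + 7 = 50. Stack: [50]
STORE_FAST n → n=50. Stack: []
LOAD_FAST i → push 1. Stack: [1]
LOAD_CONST → push 1. Stack: [1, 1]
BINARY_OP + → 1 + 1 = 2. Stack: [2]
STORE_FAST i → i=2. Stack: []
LOAD_FAST i → push 2. Stack: [2]
LOAD_CONST → push 4. Stack: [2, 4]
COMPARE_OP bool(<) → 2 vs 4 = True. Stack: [True]
POP_JUMP_IF_FALSE → pop True; no jump. Stack: []
LOAD_FAST n → push 50. Stack: [50]
LOAD_CONST → push 7. Stack: [50, 7]
BINARY_OP + → 50 + 7 = 57. Stack: [57]
STORE_FAST n → n=57. Stack: []
LOAD_FAST i → push 2. Stack: [2]
LOAD_CONST → push 1. Stack: [2, 1]
BINARY_OP + → 2 + 1 = 3. Stack: [3]
STORE_FAST i → i=3. Stack: []
LOAD_FAST i → push 3. Stack: [3]
LOAD_CONST → push 4. Stack: [3, 4]
COMPARE_OP bool(<) → 3 vs 4 = True. Stack: [True]
POP_JUMP_IF_FALSE → pop True; no jump. Stack: []
LOAD_FAST n → push 57. Stack: [57]
LOAD_CONST → push 7. Stack: [57, 7]
BINARY_OP + → 57 + 7 = 64. Stack: [64]
STORE_FAST n → n=64. Stack: []
LOAD_FAST i → push 3. Stack: [3]
LOAD_CONST → push 1. Stack: [3, 1]
BINARY_OP + → 3 + 1 = 4. Stack: [4]
STORE_FAST i → i=4. Stack: []
LOAD_FAST i → push 4. Stack: [4]
LOAD_CONST → push 4. Stack: [4, 4]
COMPARE_OP bool(<) → 4 vs 4 = False. Stack: [False]
POP_JUMP_IF_FALSE → pop False; jump. Stack: []
LOAD_FAST n → push 64. Stack: [64]
RETURN_VALUE → return 64.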